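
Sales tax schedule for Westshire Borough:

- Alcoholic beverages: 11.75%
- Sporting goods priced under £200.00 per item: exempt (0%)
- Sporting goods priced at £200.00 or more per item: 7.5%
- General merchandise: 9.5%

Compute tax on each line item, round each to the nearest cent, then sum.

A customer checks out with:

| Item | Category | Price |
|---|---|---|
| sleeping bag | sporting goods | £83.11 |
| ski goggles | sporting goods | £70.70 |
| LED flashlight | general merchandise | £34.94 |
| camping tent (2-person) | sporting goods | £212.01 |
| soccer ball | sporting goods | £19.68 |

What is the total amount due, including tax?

£439.66

Sleeping bag £83.11: sporting goods, under £200.00 → 0% → £0.00
Ski goggles £70.70: sporting goods, under £200.00 → 0% → £0.00
LED flashlight £34.94: general merchandise → 9.5% → £3.32
Camping tent (2-person) £212.01: sporting goods, £200.00 or more → 7.5% → £15.90
Soccer ball £19.68: sporting goods, under £200.00 → 0% → £0.00
Subtotal = £420.44; tax = £19.22; total due = £439.66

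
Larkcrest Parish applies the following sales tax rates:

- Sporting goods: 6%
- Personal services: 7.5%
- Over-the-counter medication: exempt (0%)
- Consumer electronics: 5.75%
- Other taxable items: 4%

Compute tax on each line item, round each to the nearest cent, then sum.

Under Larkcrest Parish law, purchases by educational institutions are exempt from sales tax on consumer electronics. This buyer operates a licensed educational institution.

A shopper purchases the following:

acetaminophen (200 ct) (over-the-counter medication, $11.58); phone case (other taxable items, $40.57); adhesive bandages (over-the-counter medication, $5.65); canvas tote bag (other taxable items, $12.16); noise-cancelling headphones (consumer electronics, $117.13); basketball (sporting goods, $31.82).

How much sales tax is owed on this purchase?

$4.02

Acetaminophen (200 ct) $11.58: over-the-counter medication → 0% → $0.00
Phone case $40.57: other taxable items → 4% → $1.62
Adhesive bandages $5.65: over-the-counter medication → 0% → $0.00
Canvas tote bag $12.16: other taxable items → 4% → $0.49
Noise-cancelling headphones $117.13: consumer electronics, buyer-exempt → 0% → $0.00
Basketball $31.82: sporting goods → 6% → $1.91
Total tax = $1.62 + $0.49 + $1.91 = $4.02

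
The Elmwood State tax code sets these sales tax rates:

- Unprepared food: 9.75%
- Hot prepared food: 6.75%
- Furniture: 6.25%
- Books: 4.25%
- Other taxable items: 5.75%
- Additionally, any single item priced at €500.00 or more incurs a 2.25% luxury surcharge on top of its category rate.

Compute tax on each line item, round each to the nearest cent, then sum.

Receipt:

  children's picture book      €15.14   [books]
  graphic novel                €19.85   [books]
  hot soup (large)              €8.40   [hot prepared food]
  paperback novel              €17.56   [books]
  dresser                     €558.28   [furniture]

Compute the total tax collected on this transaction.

€50.25

Children's picture book €15.14: books → 4.25% → €0.64
Graphic novel €19.85: books → 4.25% → €0.84
Hot soup (large) €8.40: hot prepared food → 6.75% → €0.57
Paperback novel €17.56: books → 4.25% → €0.75
Dresser €558.28: furniture → 6.25% + 2.25% surcharge = 8.5% → €47.45
Total tax = €0.64 + €0.84 + €0.57 + €0.75 + €47.45 = €50.25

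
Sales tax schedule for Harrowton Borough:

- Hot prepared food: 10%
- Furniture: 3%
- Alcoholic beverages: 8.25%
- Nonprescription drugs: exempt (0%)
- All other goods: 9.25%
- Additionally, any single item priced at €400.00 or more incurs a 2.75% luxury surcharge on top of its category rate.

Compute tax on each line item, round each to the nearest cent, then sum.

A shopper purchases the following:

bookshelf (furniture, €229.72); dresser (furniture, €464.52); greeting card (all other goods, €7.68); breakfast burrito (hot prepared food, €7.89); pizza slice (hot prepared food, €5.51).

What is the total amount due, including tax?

Bookshelf €229.72: furniture → 3% → €6.89
Dresser €464.52: furniture → 3% + 2.75% surcharge = 5.75% → €26.71
Greeting card €7.68: all other goods → 9.25% → €0.71
Breakfast burrito €7.89: hot prepared food → 10% → €0.79
Pizza slice €5.51: hot prepared food → 10% → €0.55
Subtotal = €715.32; tax = €35.65; total due = €750.97

€750.97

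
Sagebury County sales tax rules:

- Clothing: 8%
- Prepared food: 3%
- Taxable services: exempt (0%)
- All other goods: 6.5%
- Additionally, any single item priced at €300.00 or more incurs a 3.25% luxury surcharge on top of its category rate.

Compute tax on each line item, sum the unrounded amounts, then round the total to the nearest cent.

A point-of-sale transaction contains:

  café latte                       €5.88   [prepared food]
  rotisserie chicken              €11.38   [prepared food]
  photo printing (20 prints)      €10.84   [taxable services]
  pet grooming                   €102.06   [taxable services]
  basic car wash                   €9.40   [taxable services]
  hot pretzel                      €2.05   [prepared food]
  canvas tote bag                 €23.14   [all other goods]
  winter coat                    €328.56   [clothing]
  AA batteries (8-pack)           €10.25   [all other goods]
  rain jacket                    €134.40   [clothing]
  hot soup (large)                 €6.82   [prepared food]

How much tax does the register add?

Café latte €5.88: prepared food → 3% → €0.1764
Rotisserie chicken €11.38: prepared food → 3% → €0.3414
Photo printing (20 prints) €10.84: taxable services → 0% → €0.00
Pet grooming €102.06: taxable services → 0% → €0.00
Basic car wash €9.40: taxable services → 0% → €0.00
Hot pretzel €2.05: prepared food → 3% → €0.0615
Canvas tote bag €23.14: all other goods → 6.5% → €1.5041
Winter coat €328.56: clothing → 8% + 3.25% surcharge = 11.25% → €36.963
AA batteries (8-pack) €10.25: all other goods → 6.5% → €0.66625
Rain jacket €134.40: clothing → 8% → €10.752
Hot soup (large) €6.82: prepared food → 3% → €0.2046
Unrounded tax sum = €50.66925 → €50.67

€50.67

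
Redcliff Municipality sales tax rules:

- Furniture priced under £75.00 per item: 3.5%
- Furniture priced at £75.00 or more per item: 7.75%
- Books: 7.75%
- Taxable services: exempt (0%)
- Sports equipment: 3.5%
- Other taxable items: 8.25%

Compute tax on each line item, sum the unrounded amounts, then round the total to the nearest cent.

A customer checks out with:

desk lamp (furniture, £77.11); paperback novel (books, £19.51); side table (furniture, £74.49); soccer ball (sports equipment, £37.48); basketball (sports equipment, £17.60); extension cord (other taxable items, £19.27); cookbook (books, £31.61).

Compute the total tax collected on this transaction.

£16.06

Desk lamp £77.11: furniture, £75.00 or more → 7.75% → £5.976025
Paperback novel £19.51: books → 7.75% → £1.512025
Side table £74.49: furniture, under £75.00 → 3.5% → £2.60715
Soccer ball £37.48: sports equipment → 3.5% → £1.3118
Basketball £17.60: sports equipment → 3.5% → £0.616
Extension cord £19.27: other taxable items → 8.25% → £1.589775
Cookbook £31.61: books → 7.75% → £2.449775
Unrounded tax sum = £16.06255 → £16.06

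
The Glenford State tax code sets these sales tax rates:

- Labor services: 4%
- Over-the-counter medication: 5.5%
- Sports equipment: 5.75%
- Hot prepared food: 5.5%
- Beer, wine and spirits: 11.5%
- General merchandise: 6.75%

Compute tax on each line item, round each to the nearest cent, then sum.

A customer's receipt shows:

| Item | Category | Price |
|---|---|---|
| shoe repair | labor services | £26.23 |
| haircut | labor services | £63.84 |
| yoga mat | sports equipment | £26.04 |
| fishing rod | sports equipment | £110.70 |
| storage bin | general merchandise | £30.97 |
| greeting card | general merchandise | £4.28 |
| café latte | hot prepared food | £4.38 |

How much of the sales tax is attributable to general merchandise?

Storage bin £30.97: general merchandise → 6.75% → £2.09
Greeting card £4.28: general merchandise → 6.75% → £0.29
Tax on general merchandise = £2.09 + £0.29 = £2.38

£2.38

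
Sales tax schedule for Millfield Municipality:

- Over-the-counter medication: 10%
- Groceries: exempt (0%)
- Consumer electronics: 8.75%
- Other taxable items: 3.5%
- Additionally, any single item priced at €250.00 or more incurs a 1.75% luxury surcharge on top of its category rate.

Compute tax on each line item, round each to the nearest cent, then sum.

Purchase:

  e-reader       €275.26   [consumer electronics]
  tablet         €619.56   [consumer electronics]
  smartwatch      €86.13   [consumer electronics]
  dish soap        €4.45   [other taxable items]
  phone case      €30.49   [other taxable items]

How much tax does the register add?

E-reader €275.26: consumer electronics → 8.75% + 1.75% surcharge = 10.5% → €28.90
Tablet €619.56: consumer electronics → 8.75% + 1.75% surcharge = 10.5% → €65.05
Smartwatch €86.13: consumer electronics → 8.75% → €7.54
Dish soap €4.45: other taxable items → 3.5% → €0.16
Phone case €30.49: other taxable items → 3.5% → €1.07
Total tax = €28.90 + €65.05 + €7.54 + €0.16 + €1.07 = €102.72

€102.72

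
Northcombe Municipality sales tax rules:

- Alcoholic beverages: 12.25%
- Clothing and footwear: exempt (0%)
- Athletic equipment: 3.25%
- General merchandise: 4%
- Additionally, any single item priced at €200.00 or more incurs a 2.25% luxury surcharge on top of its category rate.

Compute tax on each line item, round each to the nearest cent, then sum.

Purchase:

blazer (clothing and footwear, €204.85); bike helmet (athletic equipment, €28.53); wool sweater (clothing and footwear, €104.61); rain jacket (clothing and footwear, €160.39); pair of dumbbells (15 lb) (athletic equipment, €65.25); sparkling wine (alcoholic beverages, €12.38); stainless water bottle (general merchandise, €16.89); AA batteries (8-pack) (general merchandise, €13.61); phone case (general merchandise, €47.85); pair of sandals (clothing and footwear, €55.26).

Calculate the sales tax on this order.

Blazer €204.85: clothing and footwear → 0% + 2.25% surcharge = 2.25% → €4.61
Bike helmet €28.53: athletic equipment → 3.25% → €0.93
Wool sweater €104.61: clothing and footwear → 0% → €0.00
Rain jacket €160.39: clothing and footwear → 0% → €0.00
Pair of dumbbells (15 lb) €65.25: athletic equipment → 3.25% → €2.12
Sparkling wine €12.38: alcoholic beverages → 12.25% → €1.52
Stainless water bottle €16.89: general merchandise → 4% → €0.68
AA batteries (8-pack) €13.61: general merchandise → 4% → €0.54
Phone case €47.85: general merchandise → 4% → €1.91
Pair of sandals €55.26: clothing and footwear → 0% → €0.00
Total tax = €4.61 + €0.93 + €2.12 + €1.52 + €0.68 + €0.54 + €1.91 = €12.31

€12.31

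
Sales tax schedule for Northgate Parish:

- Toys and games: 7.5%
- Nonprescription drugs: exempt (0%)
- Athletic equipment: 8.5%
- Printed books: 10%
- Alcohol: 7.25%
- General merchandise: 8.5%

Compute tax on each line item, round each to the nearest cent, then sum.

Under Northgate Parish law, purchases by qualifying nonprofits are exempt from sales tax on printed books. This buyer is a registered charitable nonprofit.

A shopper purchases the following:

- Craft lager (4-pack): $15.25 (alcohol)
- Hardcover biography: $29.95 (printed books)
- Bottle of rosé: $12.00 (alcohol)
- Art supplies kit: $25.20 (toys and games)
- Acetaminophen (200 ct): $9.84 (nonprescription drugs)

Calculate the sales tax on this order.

$3.87

Craft lager (4-pack) $15.25: alcohol → 7.25% → $1.11
Hardcover biography $29.95: printed books, buyer-exempt → 0% → $0.00
Bottle of rosé $12.00: alcohol → 7.25% → $0.87
Art supplies kit $25.20: toys and games → 7.5% → $1.89
Acetaminophen (200 ct) $9.84: nonprescription drugs → 0% → $0.00
Total tax = $1.11 + $0.87 + $1.89 = $3.87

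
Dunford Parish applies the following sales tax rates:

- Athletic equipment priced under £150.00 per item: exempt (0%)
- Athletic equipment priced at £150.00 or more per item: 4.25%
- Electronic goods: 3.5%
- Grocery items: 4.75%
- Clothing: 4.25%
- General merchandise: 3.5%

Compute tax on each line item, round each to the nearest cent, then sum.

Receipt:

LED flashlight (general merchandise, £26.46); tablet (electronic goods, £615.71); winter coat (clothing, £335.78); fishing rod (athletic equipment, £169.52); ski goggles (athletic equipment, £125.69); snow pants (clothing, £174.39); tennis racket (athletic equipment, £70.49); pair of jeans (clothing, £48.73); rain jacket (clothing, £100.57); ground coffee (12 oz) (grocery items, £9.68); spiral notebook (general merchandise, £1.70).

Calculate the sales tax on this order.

£58.22

LED flashlight £26.46: general merchandise → 3.5% → £0.93
Tablet £615.71: electronic goods → 3.5% → £21.55
Winter coat £335.78: clothing → 4.25% → £14.27
Fishing rod £169.52: athletic equipment, £150.00 or more → 4.25% → £7.20
Ski goggles £125.69: athletic equipment, under £150.00 → 0% → £0.00
Snow pants £174.39: clothing → 4.25% → £7.41
Tennis racket £70.49: athletic equipment, under £150.00 → 0% → £0.00
Pair of jeans £48.73: clothing → 4.25% → £2.07
Rain jacket £100.57: clothing → 4.25% → £4.27
Ground coffee (12 oz) £9.68: grocery items → 4.75% → £0.46
Spiral notebook £1.70: general merchandise → 3.5% → £0.06
Total tax = £0.93 + £21.55 + £14.27 + £7.20 + £7.41 + £2.07 + £4.27 + £0.46 + £0.06 = £58.22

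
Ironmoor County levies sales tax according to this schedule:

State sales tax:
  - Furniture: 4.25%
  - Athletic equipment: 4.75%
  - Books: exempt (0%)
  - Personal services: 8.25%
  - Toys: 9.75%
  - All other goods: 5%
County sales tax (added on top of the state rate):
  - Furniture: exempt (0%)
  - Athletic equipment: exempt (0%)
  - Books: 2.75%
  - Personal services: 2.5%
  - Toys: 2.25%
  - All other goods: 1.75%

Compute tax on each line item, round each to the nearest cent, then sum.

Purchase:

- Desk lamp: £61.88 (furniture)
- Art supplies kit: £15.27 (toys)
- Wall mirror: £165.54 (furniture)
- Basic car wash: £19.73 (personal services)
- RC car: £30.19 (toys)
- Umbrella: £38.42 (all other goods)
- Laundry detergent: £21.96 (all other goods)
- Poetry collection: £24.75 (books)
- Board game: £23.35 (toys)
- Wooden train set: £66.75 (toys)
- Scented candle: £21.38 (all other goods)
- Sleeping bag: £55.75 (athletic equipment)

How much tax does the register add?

£36.89

Desk lamp £61.88: furniture → 4.25% + 0% county = 4.25% → £2.63
Art supplies kit £15.27: toys → 9.75% + 2.25% county = 12% → £1.83
Wall mirror £165.54: furniture → 4.25% + 0% county = 4.25% → £7.04
Basic car wash £19.73: personal services → 8.25% + 2.5% county = 10.75% → £2.12
RC car £30.19: toys → 9.75% + 2.25% county = 12% → £3.62
Umbrella £38.42: all other goods → 5% + 1.75% county = 6.75% → £2.59
Laundry detergent £21.96: all other goods → 5% + 1.75% county = 6.75% → £1.48
Poetry collection £24.75: books → 0% + 2.75% county = 2.75% → £0.68
Board game £23.35: toys → 9.75% + 2.25% county = 12% → £2.80
Wooden train set £66.75: toys → 9.75% + 2.25% county = 12% → £8.01
Scented candle £21.38: all other goods → 5% + 1.75% county = 6.75% → £1.44
Sleeping bag £55.75: athletic equipment → 4.75% + 0% county = 4.75% → £2.65
Total tax = £2.63 + £1.83 + £7.04 + £2.12 + £3.62 + £2.59 + £1.48 + £0.68 + £2.80 + £8.01 + £1.44 + £2.65 = £36.89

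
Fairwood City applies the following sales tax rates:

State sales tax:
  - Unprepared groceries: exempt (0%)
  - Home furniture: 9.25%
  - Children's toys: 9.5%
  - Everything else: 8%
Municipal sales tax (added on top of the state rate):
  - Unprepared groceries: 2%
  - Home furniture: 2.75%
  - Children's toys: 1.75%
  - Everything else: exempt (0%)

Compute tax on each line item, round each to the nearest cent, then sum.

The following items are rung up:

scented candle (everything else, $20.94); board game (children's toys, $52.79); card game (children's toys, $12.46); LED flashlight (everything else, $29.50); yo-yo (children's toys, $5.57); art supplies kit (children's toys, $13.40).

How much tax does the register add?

$13.52

Scented candle $20.94: everything else → 8% + 0% municipal = 8% → $1.68
Board game $52.79: children's toys → 9.5% + 1.75% municipal = 11.25% → $5.94
Card game $12.46: children's toys → 9.5% + 1.75% municipal = 11.25% → $1.40
LED flashlight $29.50: everything else → 8% + 0% municipal = 8% → $2.36
Yo-yo $5.57: children's toys → 9.5% + 1.75% municipal = 11.25% → $0.63
Art supplies kit $13.40: children's toys → 9.5% + 1.75% municipal = 11.25% → $1.51
Total tax = $1.68 + $5.94 + $1.40 + $2.36 + $0.63 + $1.51 = $13.52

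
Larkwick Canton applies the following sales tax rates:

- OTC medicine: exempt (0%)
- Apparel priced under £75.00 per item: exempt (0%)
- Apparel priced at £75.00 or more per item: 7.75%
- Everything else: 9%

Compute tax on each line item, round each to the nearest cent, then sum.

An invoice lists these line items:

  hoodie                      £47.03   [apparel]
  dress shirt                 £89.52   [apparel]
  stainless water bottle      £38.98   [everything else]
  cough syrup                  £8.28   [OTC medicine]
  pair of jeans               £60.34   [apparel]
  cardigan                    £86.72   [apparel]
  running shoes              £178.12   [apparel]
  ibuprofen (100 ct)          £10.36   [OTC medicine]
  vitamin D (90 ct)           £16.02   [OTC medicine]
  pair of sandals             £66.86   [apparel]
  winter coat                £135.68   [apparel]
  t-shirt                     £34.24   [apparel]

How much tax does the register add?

Hoodie £47.03: apparel, under £75.00 → 0% → £0.00
Dress shirt £89.52: apparel, £75.00 or more → 7.75% → £6.94
Stainless water bottle £38.98: everything else → 9% → £3.51
Cough syrup £8.28: OTC medicine → 0% → £0.00
Pair of jeans £60.34: apparel, under £75.00 → 0% → £0.00
Cardigan £86.72: apparel, £75.00 or more → 7.75% → £6.72
Running shoes £178.12: apparel, £75.00 or more → 7.75% → £13.80
Ibuprofen (100 ct) £10.36: OTC medicine → 0% → £0.00
Vitamin D (90 ct) £16.02: OTC medicine → 0% → £0.00
Pair of sandals £66.86: apparel, under £75.00 → 0% → £0.00
Winter coat £135.68: apparel, £75.00 or more → 7.75% → £10.52
T-shirt £34.24: apparel, under £75.00 → 0% → £0.00
Total tax = £6.94 + £3.51 + £6.72 + £13.80 + £10.52 = £41.49

£41.49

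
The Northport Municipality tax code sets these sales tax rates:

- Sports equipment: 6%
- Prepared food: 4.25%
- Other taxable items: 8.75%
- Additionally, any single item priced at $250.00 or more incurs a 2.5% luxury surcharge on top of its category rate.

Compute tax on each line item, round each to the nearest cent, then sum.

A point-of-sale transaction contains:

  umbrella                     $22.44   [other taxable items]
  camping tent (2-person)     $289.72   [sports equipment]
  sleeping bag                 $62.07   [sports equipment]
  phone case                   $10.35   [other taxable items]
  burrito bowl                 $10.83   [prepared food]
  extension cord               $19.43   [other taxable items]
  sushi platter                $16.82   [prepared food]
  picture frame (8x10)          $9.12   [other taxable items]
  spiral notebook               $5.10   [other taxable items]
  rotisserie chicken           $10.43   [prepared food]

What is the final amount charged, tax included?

Umbrella $22.44: other taxable items → 8.75% → $1.96
Camping tent (2-person) $289.72: sports equipment → 6% + 2.5% surcharge = 8.5% → $24.63
Sleeping bag $62.07: sports equipment → 6% → $3.72
Phone case $10.35: other taxable items → 8.75% → $0.91
Burrito bowl $10.83: prepared food → 4.25% → $0.46
Extension cord $19.43: other taxable items → 8.75% → $1.70
Sushi platter $16.82: prepared food → 4.25% → $0.71
Picture frame (8x10) $9.12: other taxable items → 8.75% → $0.80
Spiral notebook $5.10: other taxable items → 8.75% → $0.45
Rotisserie chicken $10.43: prepared food → 4.25% → $0.44
Subtotal = $456.31; tax = $35.78; total due = $492.09

$492.09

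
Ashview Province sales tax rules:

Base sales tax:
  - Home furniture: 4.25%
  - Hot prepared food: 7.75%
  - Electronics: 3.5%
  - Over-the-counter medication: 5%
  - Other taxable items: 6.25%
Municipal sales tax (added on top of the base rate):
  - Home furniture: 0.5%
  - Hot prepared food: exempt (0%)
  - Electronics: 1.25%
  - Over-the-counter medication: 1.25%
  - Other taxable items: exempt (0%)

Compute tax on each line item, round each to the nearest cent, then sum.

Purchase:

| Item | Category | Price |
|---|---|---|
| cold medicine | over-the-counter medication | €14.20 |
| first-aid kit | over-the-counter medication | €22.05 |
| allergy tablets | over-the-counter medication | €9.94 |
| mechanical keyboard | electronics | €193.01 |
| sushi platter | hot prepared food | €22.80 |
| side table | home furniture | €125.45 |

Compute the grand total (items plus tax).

€407.24

Cold medicine €14.20: over-the-counter medication → 5% + 1.25% municipal = 6.25% → €0.89
First-aid kit €22.05: over-the-counter medication → 5% + 1.25% municipal = 6.25% → €1.38
Allergy tablets €9.94: over-the-counter medication → 5% + 1.25% municipal = 6.25% → €0.62
Mechanical keyboard €193.01: electronics → 3.5% + 1.25% municipal = 4.75% → €9.17
Sushi platter €22.80: hot prepared food → 7.75% + 0% municipal = 7.75% → €1.77
Side table €125.45: home furniture → 4.25% + 0.5% municipal = 4.75% → €5.96
Subtotal = €387.45; tax = €19.79; total due = €407.24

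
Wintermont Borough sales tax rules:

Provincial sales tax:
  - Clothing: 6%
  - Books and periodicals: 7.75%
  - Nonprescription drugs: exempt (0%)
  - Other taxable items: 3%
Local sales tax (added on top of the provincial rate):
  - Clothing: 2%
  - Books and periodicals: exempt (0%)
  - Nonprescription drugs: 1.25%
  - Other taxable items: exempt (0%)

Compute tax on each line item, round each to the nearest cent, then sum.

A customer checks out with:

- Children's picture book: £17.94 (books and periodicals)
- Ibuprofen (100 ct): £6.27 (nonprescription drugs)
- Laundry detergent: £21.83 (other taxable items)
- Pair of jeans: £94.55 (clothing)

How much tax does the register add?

£9.68

Children's picture book £17.94: books and periodicals → 7.75% + 0% local = 7.75% → £1.39
Ibuprofen (100 ct) £6.27: nonprescription drugs → 0% + 1.25% local = 1.25% → £0.08
Laundry detergent £21.83: other taxable items → 3% + 0% local = 3% → £0.65
Pair of jeans £94.55: clothing → 6% + 2% local = 8% → £7.56
Total tax = £1.39 + £0.08 + £0.65 + £7.56 = £9.68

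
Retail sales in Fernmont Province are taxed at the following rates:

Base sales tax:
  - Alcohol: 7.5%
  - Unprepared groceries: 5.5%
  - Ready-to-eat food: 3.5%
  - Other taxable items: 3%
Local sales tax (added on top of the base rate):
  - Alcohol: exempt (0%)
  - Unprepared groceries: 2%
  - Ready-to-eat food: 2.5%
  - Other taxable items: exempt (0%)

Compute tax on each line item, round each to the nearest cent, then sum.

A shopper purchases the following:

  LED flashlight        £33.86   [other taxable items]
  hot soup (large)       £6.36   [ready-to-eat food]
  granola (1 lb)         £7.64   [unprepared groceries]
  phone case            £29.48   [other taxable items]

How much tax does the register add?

LED flashlight £33.86: other taxable items → 3% + 0% local = 3% → £1.02
Hot soup (large) £6.36: ready-to-eat food → 3.5% + 2.5% local = 6% → £0.38
Granola (1 lb) £7.64: unprepared groceries → 5.5% + 2% local = 7.5% → £0.57
Phone case £29.48: other taxable items → 3% + 0% local = 3% → £0.88
Total tax = £1.02 + £0.38 + £0.57 + £0.88 = £2.85

£2.85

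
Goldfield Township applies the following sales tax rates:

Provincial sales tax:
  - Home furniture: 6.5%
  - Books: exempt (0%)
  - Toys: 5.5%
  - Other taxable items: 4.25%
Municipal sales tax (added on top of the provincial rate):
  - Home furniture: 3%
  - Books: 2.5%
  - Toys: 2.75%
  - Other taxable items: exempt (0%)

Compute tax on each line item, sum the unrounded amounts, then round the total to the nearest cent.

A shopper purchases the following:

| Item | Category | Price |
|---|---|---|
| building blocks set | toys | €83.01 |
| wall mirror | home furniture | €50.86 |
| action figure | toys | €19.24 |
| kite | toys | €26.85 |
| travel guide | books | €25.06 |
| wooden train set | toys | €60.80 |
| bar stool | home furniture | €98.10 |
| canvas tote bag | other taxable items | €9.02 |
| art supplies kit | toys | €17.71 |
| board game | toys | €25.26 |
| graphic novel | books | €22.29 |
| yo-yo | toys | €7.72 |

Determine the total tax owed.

€35.57

Building blocks set €83.01: toys → 5.5% + 2.75% municipal = 8.25% → €6.848325
Wall mirror €50.86: home furniture → 6.5% + 3% municipal = 9.5% → €4.8317
Action figure €19.24: toys → 5.5% + 2.75% municipal = 8.25% → €1.5873
Kite €26.85: toys → 5.5% + 2.75% municipal = 8.25% → €2.215125
Travel guide €25.06: books → 0% + 2.5% municipal = 2.5% → €0.6265
Wooden train set €60.80: toys → 5.5% + 2.75% municipal = 8.25% → €5.016
Bar stool €98.10: home furniture → 6.5% + 3% municipal = 9.5% → €9.3195
Canvas tote bag €9.02: other taxable items → 4.25% + 0% municipal = 4.25% → €0.38335
Art supplies kit €17.71: toys → 5.5% + 2.75% municipal = 8.25% → €1.461075
Board game €25.26: toys → 5.5% + 2.75% municipal = 8.25% → €2.08395
Graphic novel €22.29: books → 0% + 2.5% municipal = 2.5% → €0.55725
Yo-yo €7.72: toys → 5.5% + 2.75% municipal = 8.25% → €0.6369
Unrounded tax sum = €35.566975 → €35.57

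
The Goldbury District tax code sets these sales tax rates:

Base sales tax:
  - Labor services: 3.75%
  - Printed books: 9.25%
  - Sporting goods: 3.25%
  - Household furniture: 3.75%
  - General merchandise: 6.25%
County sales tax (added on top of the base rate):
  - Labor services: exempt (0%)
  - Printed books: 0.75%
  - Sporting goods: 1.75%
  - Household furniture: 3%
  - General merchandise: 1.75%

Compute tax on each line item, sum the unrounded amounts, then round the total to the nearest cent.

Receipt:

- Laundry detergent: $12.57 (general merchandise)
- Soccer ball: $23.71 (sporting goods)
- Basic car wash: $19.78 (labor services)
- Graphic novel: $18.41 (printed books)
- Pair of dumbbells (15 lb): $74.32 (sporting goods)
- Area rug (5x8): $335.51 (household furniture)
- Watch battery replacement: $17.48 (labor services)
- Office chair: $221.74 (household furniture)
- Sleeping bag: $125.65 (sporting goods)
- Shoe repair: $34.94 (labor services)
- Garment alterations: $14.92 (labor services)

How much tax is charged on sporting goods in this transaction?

$11.18

Soccer ball $23.71: sporting goods → 3.25% + 1.75% county = 5% → $1.1855
Pair of dumbbells (15 lb) $74.32: sporting goods → 3.25% + 1.75% county = 5% → $3.716
Sleeping bag $125.65: sporting goods → 3.25% + 1.75% county = 5% → $6.2825
Tax on sporting goods: unrounded sum = $11.184 → $11.18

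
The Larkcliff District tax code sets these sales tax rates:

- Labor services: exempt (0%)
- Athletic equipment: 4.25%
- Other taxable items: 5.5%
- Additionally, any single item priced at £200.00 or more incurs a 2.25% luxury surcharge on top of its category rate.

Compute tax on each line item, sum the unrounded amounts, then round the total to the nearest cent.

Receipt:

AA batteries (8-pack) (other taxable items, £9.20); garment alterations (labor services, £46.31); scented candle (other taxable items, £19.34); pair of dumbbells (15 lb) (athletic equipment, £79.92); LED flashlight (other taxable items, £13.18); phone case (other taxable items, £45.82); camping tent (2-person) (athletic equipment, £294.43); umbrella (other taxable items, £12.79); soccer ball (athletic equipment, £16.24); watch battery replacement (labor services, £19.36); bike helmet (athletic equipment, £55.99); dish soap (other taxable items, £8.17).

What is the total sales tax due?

AA batteries (8-pack) £9.20: other taxable items → 5.5% → £0.506
Garment alterations £46.31: labor services → 0% → £0.00
Scented candle £19.34: other taxable items → 5.5% → £1.0637
Pair of dumbbells (15 lb) £79.92: athletic equipment → 4.25% → £3.3966
LED flashlight £13.18: other taxable items → 5.5% → £0.7249
Phone case £45.82: other taxable items → 5.5% → £2.5201
Camping tent (2-person) £294.43: athletic equipment → 4.25% + 2.25% surcharge = 6.5% → £19.13795
Umbrella £12.79: other taxable items → 5.5% → £0.70345
Soccer ball £16.24: athletic equipment → 4.25% → £0.6902
Watch battery replacement £19.36: labor services → 0% → £0.00
Bike helmet £55.99: athletic equipment → 4.25% → £2.379575
Dish soap £8.17: other taxable items → 5.5% → £0.44935
Unrounded tax sum = £31.571825 → £31.57

£31.57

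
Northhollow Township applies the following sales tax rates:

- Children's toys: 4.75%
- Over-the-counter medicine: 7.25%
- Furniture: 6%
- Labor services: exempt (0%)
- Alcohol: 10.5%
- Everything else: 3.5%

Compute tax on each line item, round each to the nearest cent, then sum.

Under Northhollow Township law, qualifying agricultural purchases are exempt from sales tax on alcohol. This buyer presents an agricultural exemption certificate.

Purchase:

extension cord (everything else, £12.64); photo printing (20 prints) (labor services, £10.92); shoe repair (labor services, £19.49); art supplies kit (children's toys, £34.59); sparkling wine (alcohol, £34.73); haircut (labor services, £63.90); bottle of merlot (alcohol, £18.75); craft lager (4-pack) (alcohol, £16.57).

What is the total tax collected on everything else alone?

Extension cord £12.64: everything else → 3.5% → £0.44
Tax on everything else = £0.44

£0.44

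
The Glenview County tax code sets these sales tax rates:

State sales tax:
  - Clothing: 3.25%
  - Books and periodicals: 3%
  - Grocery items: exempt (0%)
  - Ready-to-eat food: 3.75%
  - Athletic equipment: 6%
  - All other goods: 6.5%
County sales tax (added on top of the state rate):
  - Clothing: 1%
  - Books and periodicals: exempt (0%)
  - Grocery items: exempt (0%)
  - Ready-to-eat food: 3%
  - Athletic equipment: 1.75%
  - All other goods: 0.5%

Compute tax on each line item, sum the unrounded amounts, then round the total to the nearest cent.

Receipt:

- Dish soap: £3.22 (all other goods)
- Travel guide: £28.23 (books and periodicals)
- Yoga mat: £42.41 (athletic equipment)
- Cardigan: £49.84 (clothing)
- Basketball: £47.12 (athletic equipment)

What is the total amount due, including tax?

£180.95

Dish soap £3.22: all other goods → 6.5% + 0.5% county = 7% → £0.2254
Travel guide £28.23: books and periodicals → 3% + 0% county = 3% → £0.8469
Yoga mat £42.41: athletic equipment → 6% + 1.75% county = 7.75% → £3.286775
Cardigan £49.84: clothing → 3.25% + 1% county = 4.25% → £2.1182
Basketball £47.12: athletic equipment → 6% + 1.75% county = 7.75% → £3.6518
Subtotal = £170.82; unrounded tax = £10.129075 → £10.13; total due = £180.95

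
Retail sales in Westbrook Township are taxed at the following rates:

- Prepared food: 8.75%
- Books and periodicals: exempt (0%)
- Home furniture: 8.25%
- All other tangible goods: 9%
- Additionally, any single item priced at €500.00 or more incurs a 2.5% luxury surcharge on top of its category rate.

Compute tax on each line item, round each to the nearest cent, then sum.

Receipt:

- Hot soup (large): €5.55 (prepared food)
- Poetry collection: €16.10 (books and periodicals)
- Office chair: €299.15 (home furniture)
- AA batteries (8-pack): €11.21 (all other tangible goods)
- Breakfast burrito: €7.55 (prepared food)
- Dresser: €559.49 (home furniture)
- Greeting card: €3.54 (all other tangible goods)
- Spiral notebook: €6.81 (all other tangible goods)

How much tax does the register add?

€87.92

Hot soup (large) €5.55: prepared food → 8.75% → €0.49
Poetry collection €16.10: books and periodicals → 0% → €0.00
Office chair €299.15: home furniture → 8.25% → €24.68
AA batteries (8-pack) €11.21: all other tangible goods → 9% → €1.01
Breakfast burrito €7.55: prepared food → 8.75% → €0.66
Dresser €559.49: home furniture → 8.25% + 2.5% surcharge = 10.75% → €60.15
Greeting card €3.54: all other tangible goods → 9% → €0.32
Spiral notebook €6.81: all other tangible goods → 9% → €0.61
Total tax = €0.49 + €24.68 + €1.01 + €0.66 + €60.15 + €0.32 + €0.61 = €87.92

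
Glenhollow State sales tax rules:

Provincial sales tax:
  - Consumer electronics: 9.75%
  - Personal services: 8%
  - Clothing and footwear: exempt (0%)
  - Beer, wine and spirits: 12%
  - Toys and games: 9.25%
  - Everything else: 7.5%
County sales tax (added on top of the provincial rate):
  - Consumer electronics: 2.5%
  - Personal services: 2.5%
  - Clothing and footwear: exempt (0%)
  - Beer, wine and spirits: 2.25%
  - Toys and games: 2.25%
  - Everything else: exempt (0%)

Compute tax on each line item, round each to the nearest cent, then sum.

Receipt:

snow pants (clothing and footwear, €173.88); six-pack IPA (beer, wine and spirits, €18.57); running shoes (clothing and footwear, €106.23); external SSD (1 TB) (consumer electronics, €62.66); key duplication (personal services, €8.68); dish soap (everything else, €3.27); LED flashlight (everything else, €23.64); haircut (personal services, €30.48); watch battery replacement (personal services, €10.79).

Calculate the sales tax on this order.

€17.59

Snow pants €173.88: clothing and footwear → 0% + 0% county = 0% → €0.00
Six-pack IPA €18.57: beer, wine and spirits → 12% + 2.25% county = 14.25% → €2.65
Running shoes €106.23: clothing and footwear → 0% + 0% county = 0% → €0.00
External SSD (1 TB) €62.66: consumer electronics → 9.75% + 2.5% county = 12.25% → €7.68
Key duplication €8.68: personal services → 8% + 2.5% county = 10.5% → €0.91
Dish soap €3.27: everything else → 7.5% + 0% county = 7.5% → €0.25
LED flashlight €23.64: everything else → 7.5% + 0% county = 7.5% → €1.77
Haircut €30.48: personal services → 8% + 2.5% county = 10.5% → €3.20
Watch battery replacement €10.79: personal services → 8% + 2.5% county = 10.5% → €1.13
Total tax = €2.65 + €7.68 + €0.91 + €0.25 + €1.77 + €3.20 + €1.13 = €17.59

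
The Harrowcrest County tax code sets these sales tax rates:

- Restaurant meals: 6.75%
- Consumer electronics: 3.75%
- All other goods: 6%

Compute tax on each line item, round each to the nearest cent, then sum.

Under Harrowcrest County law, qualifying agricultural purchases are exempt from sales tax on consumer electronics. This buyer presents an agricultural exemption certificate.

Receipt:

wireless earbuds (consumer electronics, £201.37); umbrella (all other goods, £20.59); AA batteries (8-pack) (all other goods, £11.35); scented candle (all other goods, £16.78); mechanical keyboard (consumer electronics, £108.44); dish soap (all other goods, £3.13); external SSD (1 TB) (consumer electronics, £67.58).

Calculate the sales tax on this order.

£3.12

Wireless earbuds £201.37: consumer electronics, buyer-exempt → 0% → £0.00
Umbrella £20.59: all other goods → 6% → £1.24
AA batteries (8-pack) £11.35: all other goods → 6% → £0.68
Scented candle £16.78: all other goods → 6% → £1.01
Mechanical keyboard £108.44: consumer electronics, buyer-exempt → 0% → £0.00
Dish soap £3.13: all other goods → 6% → £0.19
External SSD (1 TB) £67.58: consumer electronics, buyer-exempt → 0% → £0.00
Total tax = £1.24 + £0.68 + £1.01 + £0.19 = £3.12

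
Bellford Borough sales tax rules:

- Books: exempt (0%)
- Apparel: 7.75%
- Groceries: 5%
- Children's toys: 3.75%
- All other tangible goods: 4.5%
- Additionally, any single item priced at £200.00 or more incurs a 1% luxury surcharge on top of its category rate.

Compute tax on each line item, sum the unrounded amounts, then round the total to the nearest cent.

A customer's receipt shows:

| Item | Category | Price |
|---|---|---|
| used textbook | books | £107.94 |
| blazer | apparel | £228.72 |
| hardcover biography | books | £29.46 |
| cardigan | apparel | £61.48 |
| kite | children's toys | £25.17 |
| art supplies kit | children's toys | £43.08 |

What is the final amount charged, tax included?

£523.19

Used textbook £107.94: books → 0% → £0.00
Blazer £228.72: apparel → 7.75% + 1% surcharge = 8.75% → £20.013
Hardcover biography £29.46: books → 0% → £0.00
Cardigan £61.48: apparel → 7.75% → £4.7647
Kite £25.17: children's toys → 3.75% → £0.943875
Art supplies kit £43.08: children's toys → 3.75% → £1.6155
Subtotal = £495.85; unrounded tax = £27.337075 → £27.34; total due = £523.19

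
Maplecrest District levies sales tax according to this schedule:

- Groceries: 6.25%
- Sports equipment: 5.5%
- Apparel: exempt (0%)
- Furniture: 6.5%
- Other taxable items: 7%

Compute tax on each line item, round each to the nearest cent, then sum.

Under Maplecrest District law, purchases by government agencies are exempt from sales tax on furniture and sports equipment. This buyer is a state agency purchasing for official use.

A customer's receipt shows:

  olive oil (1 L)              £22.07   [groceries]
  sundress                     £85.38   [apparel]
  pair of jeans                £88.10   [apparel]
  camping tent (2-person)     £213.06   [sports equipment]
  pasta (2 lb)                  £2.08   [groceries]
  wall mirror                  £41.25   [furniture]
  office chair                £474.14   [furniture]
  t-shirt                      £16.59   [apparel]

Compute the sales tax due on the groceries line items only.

£1.51

Olive oil (1 L) £22.07: groceries → 6.25% → £1.38
Pasta (2 lb) £2.08: groceries → 6.25% → £0.13
Tax on groceries = £1.38 + £0.13 = £1.51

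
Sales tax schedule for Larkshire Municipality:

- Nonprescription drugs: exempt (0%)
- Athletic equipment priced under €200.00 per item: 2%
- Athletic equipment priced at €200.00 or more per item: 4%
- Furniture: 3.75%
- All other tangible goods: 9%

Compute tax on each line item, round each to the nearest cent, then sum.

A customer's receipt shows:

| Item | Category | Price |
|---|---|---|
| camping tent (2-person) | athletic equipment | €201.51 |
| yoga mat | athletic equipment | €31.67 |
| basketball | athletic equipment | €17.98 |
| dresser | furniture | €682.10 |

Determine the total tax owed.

Camping tent (2-person) €201.51: athletic equipment, €200.00 or more → 4% → €8.06
Yoga mat €31.67: athletic equipment, under €200.00 → 2% → €0.63
Basketball €17.98: athletic equipment, under €200.00 → 2% → €0.36
Dresser €682.10: furniture → 3.75% → €25.58
Total tax = €8.06 + €0.63 + €0.36 + €25.58 = €34.63

€34.63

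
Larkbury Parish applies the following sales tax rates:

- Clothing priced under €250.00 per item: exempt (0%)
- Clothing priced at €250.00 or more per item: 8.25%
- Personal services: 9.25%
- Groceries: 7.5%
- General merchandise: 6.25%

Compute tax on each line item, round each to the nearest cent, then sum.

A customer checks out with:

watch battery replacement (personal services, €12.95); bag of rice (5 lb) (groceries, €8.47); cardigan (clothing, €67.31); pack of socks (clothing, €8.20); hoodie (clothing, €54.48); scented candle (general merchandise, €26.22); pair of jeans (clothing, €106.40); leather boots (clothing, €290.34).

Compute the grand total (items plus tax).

€601.80

Watch battery replacement €12.95: personal services → 9.25% → €1.20
Bag of rice (5 lb) €8.47: groceries → 7.5% → €0.64
Cardigan €67.31: clothing, under €250.00 → 0% → €0.00
Pack of socks €8.20: clothing, under €250.00 → 0% → €0.00
Hoodie €54.48: clothing, under €250.00 → 0% → €0.00
Scented candle €26.22: general merchandise → 6.25% → €1.64
Pair of jeans €106.40: clothing, under €250.00 → 0% → €0.00
Leather boots €290.34: clothing, €250.00 or more → 8.25% → €23.95
Subtotal = €574.37; tax = €27.43; total due = €601.80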